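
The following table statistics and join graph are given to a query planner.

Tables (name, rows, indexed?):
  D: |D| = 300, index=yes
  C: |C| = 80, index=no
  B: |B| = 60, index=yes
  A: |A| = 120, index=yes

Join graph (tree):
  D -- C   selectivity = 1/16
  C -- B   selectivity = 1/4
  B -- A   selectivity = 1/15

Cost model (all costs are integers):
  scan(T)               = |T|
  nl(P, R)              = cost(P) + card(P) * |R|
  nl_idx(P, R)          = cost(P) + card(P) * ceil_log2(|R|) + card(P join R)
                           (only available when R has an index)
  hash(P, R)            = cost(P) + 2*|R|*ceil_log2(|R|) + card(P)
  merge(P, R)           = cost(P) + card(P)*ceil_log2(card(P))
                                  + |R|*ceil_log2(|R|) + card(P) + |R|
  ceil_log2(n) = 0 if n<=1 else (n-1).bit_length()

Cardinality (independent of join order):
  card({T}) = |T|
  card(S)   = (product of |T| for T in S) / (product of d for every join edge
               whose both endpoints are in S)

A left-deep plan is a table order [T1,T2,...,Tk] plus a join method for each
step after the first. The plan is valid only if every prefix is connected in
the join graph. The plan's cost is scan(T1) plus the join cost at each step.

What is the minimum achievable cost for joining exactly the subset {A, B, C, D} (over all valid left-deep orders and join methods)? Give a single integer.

Selinger DP over subsets of {A,B,C,D}:
  {D}: scan cost=300, card=300
  {C}: scan cost=80, card=80
  {B}: scan cost=60, card=60
  {A}: scan cost=120, card=120
  {CD}: card=1500; try (C,hash)→1720, (D,nl_idx)→2300, (D,merge)→3720, (C,merge)→3940, (D,hash)→5560, (D,nl)→24080 …(+1); best=1720 via (C,hash)
  {BC}: card=1200; try (B,hash)→880, (C,merge)→1120, (B,merge)→1140, (C,hash)→1240, (B,nl_idx)→1760, (C,nl)→4860 …(+1); best=880 via (B,hash)
  {AB}: card=480; try (B,hash)→960, (A,nl_idx)→960, (B,nl_idx)→1320, (A,merge)→1440, (B,merge)→1500, (A,hash)→1800 …(+2); best=960 via (B,hash)
  {BCD}: card=22500; try (B,hash)→3940, (D,hash)→7480, (D,merge)→18280, (B,merge)→20140, (B,nl_idx)→33220, (D,nl_idx)→34180 …(+2); best=3940 via (B,hash)
  {ABC}: card=9600; try (C,hash)→2560, (A,hash)→3760, (C,merge)→6400, (A,merge)→16240, (A,nl_idx)→18880, (C,nl)→39360 …(+1); best=2560 via (C,hash)
  {ABCD}: card=180000; try (D,hash)→17560, (A,hash)→28120, (D,merge)→149560, (D,nl_idx)→268960, (A,nl_idx)→341440, (A,merge)→364900 …(+2); best=17560 via (D,hash)

17560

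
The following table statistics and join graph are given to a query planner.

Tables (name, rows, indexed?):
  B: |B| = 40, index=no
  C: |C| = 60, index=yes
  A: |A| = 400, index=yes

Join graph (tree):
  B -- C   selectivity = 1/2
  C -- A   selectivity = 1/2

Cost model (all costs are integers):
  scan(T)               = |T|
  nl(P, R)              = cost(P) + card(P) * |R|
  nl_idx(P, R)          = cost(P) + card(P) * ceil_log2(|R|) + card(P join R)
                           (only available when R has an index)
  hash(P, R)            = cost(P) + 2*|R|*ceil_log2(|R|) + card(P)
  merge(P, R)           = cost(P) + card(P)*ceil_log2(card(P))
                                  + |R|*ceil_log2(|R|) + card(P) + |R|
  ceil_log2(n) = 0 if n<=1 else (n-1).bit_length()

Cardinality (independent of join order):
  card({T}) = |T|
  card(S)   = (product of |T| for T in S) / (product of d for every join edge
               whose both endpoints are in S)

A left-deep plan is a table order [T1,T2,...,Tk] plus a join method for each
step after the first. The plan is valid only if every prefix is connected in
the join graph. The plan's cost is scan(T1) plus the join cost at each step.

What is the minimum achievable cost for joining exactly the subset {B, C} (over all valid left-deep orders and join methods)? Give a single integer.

600

Selinger DP over subsets of {B,C}:
  {B}: scan cost=40, card=40
  {C}: scan cost=60, card=60
  {BC}: card=1200; try (B,hash)→600, (C,merge)→740, (B,merge)→760, (C,hash)→800, (C,nl_idx)→1480, (C,nl)→2440 …(+1); best=600 via (B,hash)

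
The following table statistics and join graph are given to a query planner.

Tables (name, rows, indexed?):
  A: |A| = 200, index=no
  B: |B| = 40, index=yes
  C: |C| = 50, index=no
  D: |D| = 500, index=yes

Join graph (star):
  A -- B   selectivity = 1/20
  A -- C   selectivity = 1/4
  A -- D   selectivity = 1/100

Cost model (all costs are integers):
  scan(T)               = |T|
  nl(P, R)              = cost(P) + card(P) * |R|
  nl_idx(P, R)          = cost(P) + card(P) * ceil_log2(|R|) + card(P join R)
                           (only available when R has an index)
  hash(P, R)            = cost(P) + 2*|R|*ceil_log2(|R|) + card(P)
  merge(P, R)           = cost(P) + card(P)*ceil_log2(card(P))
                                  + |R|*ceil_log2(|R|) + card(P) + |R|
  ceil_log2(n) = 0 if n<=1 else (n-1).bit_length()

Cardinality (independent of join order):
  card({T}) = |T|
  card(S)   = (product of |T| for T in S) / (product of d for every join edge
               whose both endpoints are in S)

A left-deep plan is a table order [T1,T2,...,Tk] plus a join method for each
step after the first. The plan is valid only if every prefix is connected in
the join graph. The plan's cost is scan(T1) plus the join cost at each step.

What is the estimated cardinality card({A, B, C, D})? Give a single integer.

25000

Tables in S: A(200), B(40), C(50), D(500)
Edges inside S: A-B(d=20), A-C(d=4), A-D(d=100)
numerator = 200 * 40 * 50 * 500 = 200000000
denominator = 20 * 4 * 100 = 8000
card(S) = 200000000 / 8000 = 25000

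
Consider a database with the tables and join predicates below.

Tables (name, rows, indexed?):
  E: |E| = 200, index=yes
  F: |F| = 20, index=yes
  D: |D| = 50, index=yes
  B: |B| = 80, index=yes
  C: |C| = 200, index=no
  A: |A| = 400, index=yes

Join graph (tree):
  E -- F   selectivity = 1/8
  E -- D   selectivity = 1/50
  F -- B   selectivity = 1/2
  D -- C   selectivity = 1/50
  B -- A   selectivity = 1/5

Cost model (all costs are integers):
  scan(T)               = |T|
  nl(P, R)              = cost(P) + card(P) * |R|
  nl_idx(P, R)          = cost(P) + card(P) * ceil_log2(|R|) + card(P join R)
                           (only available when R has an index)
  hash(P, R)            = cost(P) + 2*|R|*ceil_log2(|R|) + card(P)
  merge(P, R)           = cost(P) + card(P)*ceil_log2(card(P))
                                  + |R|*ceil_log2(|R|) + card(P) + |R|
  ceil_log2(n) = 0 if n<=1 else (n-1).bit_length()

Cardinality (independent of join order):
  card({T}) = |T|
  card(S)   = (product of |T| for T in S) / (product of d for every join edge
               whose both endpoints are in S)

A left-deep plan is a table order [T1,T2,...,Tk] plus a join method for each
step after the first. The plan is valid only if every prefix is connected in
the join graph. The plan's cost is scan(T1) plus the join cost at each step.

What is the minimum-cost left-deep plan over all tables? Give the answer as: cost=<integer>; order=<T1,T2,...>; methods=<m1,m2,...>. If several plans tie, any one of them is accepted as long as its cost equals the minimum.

cost=94720; order=C,D,E,F,B,A; methods=hash,nl_idx,hash,hash,hash

Selinger DP (subsets sized 1..n):
  {E}: scan cost=200, card=200
  {F}: scan cost=20, card=20
  {D}: scan cost=50, card=50
  {B}: scan cost=80, card=80
  {C}: scan cost=200, card=200
  {A}: scan cost=400, card=400
  {EF}: card=500; try (F,hash)→600, (E,nl_idx)→680, (F,nl_idx)→1700, (E,merge)→1940, (F,merge)→2120, (E,hash)→3240 …(+2); best=600 via (F,hash)
  {DE}: card=200; try (E,nl_idx)→650, (D,hash)→1000, (D,nl_idx)→1600, (E,merge)→2200, (D,merge)→2350, (E,hash)→3300 …(+2); best=650 via (E,nl_idx)
  {BF}: card=800; try (F,hash)→360, (B,merge)→780, (F,merge)→840, (B,nl_idx)→960, (B,hash)→1160, (F,nl_idx)→1280 …(+2); best=360 via (F,hash)
  {CD}: card=200; try (D,hash)→1000, (D,nl_idx)→1600, (C,merge)→2200, (D,merge)→2350, (C,hash)→3300, (C,nl)→10050 …(+1); best=1000 via (D,hash)
  {AB}: card=6400; try (B,hash)→1920, (A,merge)→4720, (B,merge)→5040, (A,nl_idx)→7200, (A,hash)→7360, (B,nl_idx)→9600 …(+2); best=1920 via (B,hash)
  {DEF}: card=500; try (F,hash)→1050, (D,hash)→1700, (F,nl_idx)→2150, (F,merge)→2570, (D,nl_idx)→4100, (F,nl)→4650 …(+2); best=1050 via (F,hash)
  {BEF}: card=20000; try (B,hash)→2220, (E,hash)→4360, (B,merge)→6240, (E,merge)→10960, (B,nl_idx)→24100, (E,nl_idx)→26760 …(+2); best=2220 via (B,hash)
  {CDE}: card=800; try (E,nl_idx)→3400, (C,hash)→4050, (C,merge)→4250, (E,hash)→4400, (E,merge)→4600, (C,nl)→40650 …(+1); best=3400 via (E,nl_idx)
  {ABF}: card=64000; try (A,hash)→8360, (F,hash)→8520, (A,merge)→13160, (A,nl_idx)→71560, (F,merge)→91640, (F,nl_idx)→97920 …(+2); best=8360 via (A,hash)
  {BDEF}: card=20000; try (B,hash)→2670, (B,merge)→6690, (D,hash)→22820, (B,nl_idx)→24550, (B,nl)→41050, (D,nl_idx)→142220 …(+2); best=2670 via (B,hash)
  {CDEF}: card=2000; try (F,hash)→4400, (C,hash)→4750, (C,merge)→7850, (F,nl_idx)→9400, (F,merge)→12320, (F,nl)→19400 …(+1); best=4400 via (F,hash)
  {ABEF}: card=1600000; try (A,hash)→29420, (E,hash)→75560, (A,merge)→326220, (E,merge)→1098160, (A,nl_idx)→1782220, (E,nl_idx)→2120360 …(+2); best=29420 via (A,hash)
  {BCDEF}: card=80000; try (B,hash)→7520, (C,hash)→25870, (B,merge)→29040, (B,nl_idx)→98400, (B,nl)→164400, (C,merge)→324470 …(+1); best=7520 via (B,hash)
  {ABDEF}: card=1600000; try (A,hash)→29870, (A,merge)→326670, (D,hash)→1630020, (A,nl_idx)→1782670, (A,nl)→8002670, (D,nl_idx)→11229420 …(+2); best=29870 via (A,hash)
  {ABCDEF}: card=6400000; try (A,hash)→94720, (A,merge)→1451520, (C,hash)→1633070, (A,nl_idx)→7127520, (A,nl)→32007520, (C,merge)→35231670 …(+1); best=94720 via (A,hash)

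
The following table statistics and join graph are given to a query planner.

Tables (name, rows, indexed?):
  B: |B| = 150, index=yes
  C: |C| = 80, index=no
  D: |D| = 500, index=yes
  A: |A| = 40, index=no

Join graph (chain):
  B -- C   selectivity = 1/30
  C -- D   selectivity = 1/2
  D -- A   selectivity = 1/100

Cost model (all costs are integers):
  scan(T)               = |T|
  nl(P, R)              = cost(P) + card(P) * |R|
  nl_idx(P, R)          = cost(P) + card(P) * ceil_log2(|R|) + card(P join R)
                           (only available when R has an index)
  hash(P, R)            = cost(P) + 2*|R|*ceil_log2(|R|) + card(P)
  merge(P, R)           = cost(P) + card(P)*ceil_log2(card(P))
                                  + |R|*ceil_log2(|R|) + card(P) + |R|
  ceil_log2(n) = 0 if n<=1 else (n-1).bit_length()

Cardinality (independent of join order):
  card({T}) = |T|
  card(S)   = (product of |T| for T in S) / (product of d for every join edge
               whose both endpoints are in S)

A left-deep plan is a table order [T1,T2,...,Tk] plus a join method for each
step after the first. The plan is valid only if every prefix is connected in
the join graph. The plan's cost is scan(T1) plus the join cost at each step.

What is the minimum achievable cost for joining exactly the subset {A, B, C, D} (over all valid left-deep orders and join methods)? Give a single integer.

Selinger DP over subsets of {A,B,C,D}:
  {B}: scan cost=150, card=150
  {C}: scan cost=80, card=80
  {D}: scan cost=500, card=500
  {A}: scan cost=40, card=40
  {BC}: card=400; try (B,nl_idx)→1120, (C,hash)→1420, (B,merge)→2070, (C,merge)→2140, (B,hash)→2560, (B,nl)→12080 …(+1); best=1120 via (B,nl_idx)
  {CD}: card=20000; try (C,hash)→2120, (D,merge)→5720, (C,merge)→6140, (D,hash)→9160, (D,nl_idx)→20800, (D,nl)→40080 …(+1); best=2120 via (C,hash)
  {AD}: card=200; try (D,nl_idx)→600, (A,hash)→1480, (D,merge)→5320, (A,merge)→5780, (D,hash)→9080, (D,nl)→20040 …(+1); best=600 via (D,nl_idx)
  {BCD}: card=100000; try (D,merge)→10120, (D,hash)→10520, (B,hash)→24520, (D,nl_idx)→104720, (D,nl)→201120, (B,nl_idx)→262120 …(+2); best=10120 via (D,merge)
  {ACD}: card=8000; try (C,hash)→1920, (C,merge)→3040, (C,nl)→16600, (A,hash)→22600, (A,merge)→322400, (A,nl)→802120; best=1920 via (C,hash)
  {ABCD}: card=40000; try (B,hash)→12320, (B,nl_idx)→105920, (A,hash)→110600, (B,merge)→115270, (B,nl)→1201920, (A,merge)→1810400 …(+1); best=12320 via (B,hash)

12320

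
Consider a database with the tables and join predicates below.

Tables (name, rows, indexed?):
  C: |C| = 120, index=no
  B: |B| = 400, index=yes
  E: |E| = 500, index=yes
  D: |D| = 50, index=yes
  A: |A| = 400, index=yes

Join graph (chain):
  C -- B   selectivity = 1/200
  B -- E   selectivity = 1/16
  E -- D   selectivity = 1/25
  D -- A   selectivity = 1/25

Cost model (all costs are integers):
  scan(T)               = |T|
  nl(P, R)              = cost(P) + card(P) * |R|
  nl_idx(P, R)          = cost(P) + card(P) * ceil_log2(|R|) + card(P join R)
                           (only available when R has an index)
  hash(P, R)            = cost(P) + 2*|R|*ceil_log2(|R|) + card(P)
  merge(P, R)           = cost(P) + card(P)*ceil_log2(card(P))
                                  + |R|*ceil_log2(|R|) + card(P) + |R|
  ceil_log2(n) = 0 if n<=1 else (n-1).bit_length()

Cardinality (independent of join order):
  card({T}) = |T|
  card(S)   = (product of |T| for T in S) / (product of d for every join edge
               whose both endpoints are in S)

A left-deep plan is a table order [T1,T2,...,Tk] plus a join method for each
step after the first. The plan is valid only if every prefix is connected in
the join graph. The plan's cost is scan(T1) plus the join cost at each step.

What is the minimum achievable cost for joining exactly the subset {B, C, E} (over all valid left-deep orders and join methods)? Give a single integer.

8600

Selinger DP over subsets of {B,C,E}:
  {C}: scan cost=120, card=120
  {B}: scan cost=400, card=400
  {E}: scan cost=500, card=500
  {BC}: card=240; try (B,nl_idx)→1440, (C,hash)→2480, (B,merge)→5080, (C,merge)→5360, (B,hash)→7440, (B,nl)→48120 …(+1); best=1440 via (B,nl_idx)
  {BE}: card=12500; try (B,hash)→8200, (E,merge)→9400, (B,merge)→9500, (E,hash)→9800, (E,nl_idx)→16500, (B,nl_idx)→17500 …(+2); best=8200 via (B,hash)
  {BCE}: card=7500; try (E,merge)→8600, (E,hash)→10680, (E,nl_idx)→11100, (C,hash)→22380, (E,nl)→121440, (C,merge)→196660 …(+1); best=8600 via (E,merge)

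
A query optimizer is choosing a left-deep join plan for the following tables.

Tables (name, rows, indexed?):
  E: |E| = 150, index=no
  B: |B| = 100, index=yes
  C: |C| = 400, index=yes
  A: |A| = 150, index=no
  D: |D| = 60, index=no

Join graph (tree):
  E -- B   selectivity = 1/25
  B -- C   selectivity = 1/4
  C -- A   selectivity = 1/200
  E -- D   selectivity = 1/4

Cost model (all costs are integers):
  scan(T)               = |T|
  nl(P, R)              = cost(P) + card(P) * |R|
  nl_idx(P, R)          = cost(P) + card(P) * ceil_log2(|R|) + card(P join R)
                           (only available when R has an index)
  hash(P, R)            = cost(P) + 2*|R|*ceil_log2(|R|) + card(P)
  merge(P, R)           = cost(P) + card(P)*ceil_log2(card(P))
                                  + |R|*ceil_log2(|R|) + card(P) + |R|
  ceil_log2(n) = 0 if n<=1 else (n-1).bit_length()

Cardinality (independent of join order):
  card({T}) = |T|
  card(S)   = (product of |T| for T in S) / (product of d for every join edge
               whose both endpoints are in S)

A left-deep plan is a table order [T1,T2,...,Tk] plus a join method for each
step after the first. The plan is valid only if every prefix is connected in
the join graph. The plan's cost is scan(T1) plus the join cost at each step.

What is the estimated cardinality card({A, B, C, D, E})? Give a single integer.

675000

Tables in S: A(150), B(100), C(400), D(60), E(150)
Edges inside S: E-B(d=25), B-C(d=4), C-A(d=200), E-D(d=4)
numerator = 150 * 100 * 400 * 60 * 150 = 54000000000
denominator = 25 * 4 * 200 * 4 = 80000
card(S) = 54000000000 / 80000 = 675000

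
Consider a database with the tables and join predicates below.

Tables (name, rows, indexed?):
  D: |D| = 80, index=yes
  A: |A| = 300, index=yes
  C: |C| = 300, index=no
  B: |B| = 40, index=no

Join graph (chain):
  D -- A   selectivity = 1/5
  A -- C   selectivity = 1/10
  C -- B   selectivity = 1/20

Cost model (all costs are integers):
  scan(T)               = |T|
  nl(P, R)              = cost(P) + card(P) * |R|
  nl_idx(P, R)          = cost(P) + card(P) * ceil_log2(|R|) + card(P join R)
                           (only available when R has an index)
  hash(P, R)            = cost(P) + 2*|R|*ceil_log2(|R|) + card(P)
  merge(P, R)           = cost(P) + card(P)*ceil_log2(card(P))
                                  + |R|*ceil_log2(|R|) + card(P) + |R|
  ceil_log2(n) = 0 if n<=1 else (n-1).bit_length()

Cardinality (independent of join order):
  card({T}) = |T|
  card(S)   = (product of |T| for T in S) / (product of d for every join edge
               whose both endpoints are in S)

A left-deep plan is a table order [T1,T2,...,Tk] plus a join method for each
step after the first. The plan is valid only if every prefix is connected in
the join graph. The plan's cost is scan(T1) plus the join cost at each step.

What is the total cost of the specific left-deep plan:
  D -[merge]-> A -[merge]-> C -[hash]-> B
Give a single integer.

step 1: scan D: cost=80, card=80
step 2: join A via merge
    card(P join A) = 80*300/(5) = 4800
    cost = 80 + 80*7 + 300*9 + 80 + 300 = 3720
step 3: join C via merge
    card(P join C) = 4800*300/(10) = 144000
    cost = 3720 + 4800*13 + 300*9 + 4800 + 300 = 73920
step 4: join B via hash
    card(P join B) = 144000*40/(20) = 288000
    cost = 73920 + 2*40*6 + 144000 = 218400

218400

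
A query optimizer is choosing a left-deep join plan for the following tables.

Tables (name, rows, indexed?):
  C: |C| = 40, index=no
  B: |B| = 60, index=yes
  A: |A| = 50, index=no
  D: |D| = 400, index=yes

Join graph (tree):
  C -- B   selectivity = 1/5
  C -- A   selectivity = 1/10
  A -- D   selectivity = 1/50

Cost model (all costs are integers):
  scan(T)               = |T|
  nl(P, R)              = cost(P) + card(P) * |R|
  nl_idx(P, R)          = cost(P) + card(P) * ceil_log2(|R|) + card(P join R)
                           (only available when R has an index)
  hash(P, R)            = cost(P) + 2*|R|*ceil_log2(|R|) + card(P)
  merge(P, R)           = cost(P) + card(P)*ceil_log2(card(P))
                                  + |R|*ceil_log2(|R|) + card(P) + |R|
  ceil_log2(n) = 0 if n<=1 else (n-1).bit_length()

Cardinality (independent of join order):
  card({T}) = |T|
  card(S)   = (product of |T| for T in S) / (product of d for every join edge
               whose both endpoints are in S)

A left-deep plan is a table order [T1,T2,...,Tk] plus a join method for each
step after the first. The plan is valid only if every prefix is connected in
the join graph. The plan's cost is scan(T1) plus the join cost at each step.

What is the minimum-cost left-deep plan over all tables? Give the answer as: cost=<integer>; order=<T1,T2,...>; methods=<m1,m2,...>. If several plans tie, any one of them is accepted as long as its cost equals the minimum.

Selinger DP (subsets sized 1..n):
  {C}: scan cost=40, card=40
  {B}: scan cost=60, card=60
  {A}: scan cost=50, card=50
  {D}: scan cost=400, card=400
  {BC}: card=480; try (C,hash)→600, (B,merge)→740, (C,merge)→760, (B,nl_idx)→760, (B,hash)→800, (B,nl)→2440 …(+1); best=600 via (C,hash)
  {AC}: card=200; try (C,hash)→580, (A,merge)→670, (C,merge)→680, (A,hash)→680, (A,nl)→2040, (C,nl)→2050; best=580 via (C,hash)
  {AD}: card=400; try (D,nl_idx)→900, (A,hash)→1400, (D,merge)→4400, (A,merge)→4750, (D,hash)→7300, (D,nl)→20050 …(+1); best=900 via (D,nl_idx)
  {ABC}: card=2400; try (B,hash)→1500, (A,hash)→1680, (B,merge)→2800, (B,nl_idx)→4180, (A,merge)→5750, (B,nl)→12580 …(+1); best=1500 via (B,hash)
  {ACD}: card=1600; try (C,hash)→1780, (D,nl_idx)→3980, (C,merge)→5180, (D,merge)→6380, (D,hash)→7980, (C,nl)→16900 …(+1); best=1780 via (C,hash)
  {ABCD}: card=19200; try (B,hash)→4100, (D,hash)→11100, (B,merge)→21400, (B,nl_idx)→30580, (D,merge)→36700, (D,nl_idx)→42300 …(+2); best=4100 via (B,hash)

cost=4100; order=A,D,C,B; methods=nl_idx,hash,hash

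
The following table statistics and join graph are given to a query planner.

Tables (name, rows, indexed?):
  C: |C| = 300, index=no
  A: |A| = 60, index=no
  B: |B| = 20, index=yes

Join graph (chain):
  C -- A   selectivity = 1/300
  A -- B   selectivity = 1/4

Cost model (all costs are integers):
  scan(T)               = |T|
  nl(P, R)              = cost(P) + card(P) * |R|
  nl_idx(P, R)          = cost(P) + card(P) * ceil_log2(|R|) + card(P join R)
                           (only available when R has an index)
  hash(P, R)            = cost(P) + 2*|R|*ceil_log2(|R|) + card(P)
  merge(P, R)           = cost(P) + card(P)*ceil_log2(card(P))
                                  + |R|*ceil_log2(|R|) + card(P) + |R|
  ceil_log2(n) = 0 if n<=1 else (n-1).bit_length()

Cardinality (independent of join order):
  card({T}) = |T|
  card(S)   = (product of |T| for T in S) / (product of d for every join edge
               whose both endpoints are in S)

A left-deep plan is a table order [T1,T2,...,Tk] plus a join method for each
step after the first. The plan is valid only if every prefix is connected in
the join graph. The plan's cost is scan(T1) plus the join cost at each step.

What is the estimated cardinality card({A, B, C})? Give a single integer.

Tables in S: A(60), B(20), C(300)
Edges inside S: C-A(d=300), A-B(d=4)
numerator = 60 * 20 * 300 = 360000
denominator = 300 * 4 = 1200
card(S) = 360000 / 1200 = 300

300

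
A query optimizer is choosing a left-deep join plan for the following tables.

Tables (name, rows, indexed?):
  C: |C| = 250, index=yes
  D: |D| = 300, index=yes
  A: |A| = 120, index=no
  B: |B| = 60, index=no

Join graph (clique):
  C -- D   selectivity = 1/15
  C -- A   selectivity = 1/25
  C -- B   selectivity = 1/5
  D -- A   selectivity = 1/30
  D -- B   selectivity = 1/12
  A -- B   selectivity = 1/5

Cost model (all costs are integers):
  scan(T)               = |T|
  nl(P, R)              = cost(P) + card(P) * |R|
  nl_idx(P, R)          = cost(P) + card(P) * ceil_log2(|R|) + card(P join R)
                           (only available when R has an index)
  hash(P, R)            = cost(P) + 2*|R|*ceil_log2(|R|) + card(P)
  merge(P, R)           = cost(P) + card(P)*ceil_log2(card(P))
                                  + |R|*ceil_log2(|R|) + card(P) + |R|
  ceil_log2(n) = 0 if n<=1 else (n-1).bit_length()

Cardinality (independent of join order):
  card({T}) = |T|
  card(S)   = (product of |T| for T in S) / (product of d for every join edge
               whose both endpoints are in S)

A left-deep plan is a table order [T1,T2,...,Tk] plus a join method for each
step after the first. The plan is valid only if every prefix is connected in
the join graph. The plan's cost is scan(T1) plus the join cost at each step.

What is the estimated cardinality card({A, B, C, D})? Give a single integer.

160

Tables in S: A(120), B(60), C(250), D(300)
Edges inside S: C-D(d=15), C-A(d=25), C-B(d=5), D-A(d=30), D-B(d=12), A-B(d=5)
numerator = 120 * 60 * 250 * 300 = 540000000
denominator = 15 * 25 * 5 * 30 * 12 * 5 = 3375000
card(S) = 540000000 / 3375000 = 160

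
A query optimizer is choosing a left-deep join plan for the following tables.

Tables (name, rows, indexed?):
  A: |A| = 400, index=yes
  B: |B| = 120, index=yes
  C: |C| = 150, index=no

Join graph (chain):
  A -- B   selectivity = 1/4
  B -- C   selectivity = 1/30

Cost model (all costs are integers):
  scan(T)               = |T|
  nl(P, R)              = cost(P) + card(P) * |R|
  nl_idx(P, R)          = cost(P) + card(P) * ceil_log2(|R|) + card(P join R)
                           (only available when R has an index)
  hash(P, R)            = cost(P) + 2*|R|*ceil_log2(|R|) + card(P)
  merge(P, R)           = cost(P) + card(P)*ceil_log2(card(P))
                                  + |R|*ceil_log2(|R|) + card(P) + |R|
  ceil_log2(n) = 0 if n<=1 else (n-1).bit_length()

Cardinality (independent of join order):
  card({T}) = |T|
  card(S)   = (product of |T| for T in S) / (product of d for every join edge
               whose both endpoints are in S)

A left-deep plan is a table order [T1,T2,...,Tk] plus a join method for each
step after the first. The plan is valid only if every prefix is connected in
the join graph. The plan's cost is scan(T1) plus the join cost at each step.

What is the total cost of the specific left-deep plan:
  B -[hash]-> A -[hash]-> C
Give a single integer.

step 1: scan B: cost=120, card=120
step 2: join A via hash
    card(P join A) = 120*400/(4) = 12000
    cost = 120 + 2*400*9 + 120 = 7440
step 3: join C via hash
    card(P join C) = 12000*150/(30) = 60000
    cost = 7440 + 2*150*8 + 12000 = 21840

21840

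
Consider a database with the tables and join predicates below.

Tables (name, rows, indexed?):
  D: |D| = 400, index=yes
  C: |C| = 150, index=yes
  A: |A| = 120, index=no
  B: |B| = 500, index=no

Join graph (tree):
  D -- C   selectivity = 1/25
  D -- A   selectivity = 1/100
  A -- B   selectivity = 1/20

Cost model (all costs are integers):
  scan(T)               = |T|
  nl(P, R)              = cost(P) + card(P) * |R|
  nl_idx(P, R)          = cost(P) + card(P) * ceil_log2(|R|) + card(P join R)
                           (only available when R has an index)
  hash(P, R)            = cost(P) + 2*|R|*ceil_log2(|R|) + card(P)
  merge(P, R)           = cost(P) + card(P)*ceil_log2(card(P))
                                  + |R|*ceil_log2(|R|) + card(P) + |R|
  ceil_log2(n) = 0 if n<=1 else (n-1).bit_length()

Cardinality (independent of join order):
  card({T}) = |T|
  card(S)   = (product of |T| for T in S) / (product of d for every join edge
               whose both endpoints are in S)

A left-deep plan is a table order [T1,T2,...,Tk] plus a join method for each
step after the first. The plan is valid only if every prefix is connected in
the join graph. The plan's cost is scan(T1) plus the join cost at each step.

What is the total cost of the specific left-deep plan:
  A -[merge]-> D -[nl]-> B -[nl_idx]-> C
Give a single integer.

413080

step 1: scan A: cost=120, card=120
step 2: join D via merge
    card(P join D) = 120*400/(100) = 480
    cost = 120 + 120*7 + 400*9 + 120 + 400 = 5080
step 3: join B via nl
    card(P join B) = 480*500/(20) = 12000
    cost = 5080 + 480*500 = 245080
step 4: join C via nl_idx
    card(P join C) = 12000*150/(25) = 72000
    cost = 245080 + 12000*8 + 72000 = 413080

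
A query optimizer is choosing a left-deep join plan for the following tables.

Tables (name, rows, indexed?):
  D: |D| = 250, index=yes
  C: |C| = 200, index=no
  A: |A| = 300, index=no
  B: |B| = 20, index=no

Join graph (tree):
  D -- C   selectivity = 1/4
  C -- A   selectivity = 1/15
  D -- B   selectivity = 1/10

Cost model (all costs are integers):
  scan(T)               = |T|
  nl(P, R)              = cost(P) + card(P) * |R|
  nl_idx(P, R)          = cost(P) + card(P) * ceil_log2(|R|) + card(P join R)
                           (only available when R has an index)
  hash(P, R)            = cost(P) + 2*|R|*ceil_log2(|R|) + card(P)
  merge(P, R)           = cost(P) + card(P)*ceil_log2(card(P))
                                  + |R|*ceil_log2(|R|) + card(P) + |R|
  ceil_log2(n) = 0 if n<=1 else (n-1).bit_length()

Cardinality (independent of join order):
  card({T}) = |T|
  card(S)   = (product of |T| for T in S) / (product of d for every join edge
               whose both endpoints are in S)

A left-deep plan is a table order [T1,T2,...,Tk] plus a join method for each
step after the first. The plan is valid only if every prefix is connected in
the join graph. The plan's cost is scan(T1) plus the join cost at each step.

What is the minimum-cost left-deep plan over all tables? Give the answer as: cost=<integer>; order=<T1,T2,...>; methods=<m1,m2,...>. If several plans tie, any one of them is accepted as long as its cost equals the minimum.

Selinger DP (subsets sized 1..n):
  {D}: scan cost=250, card=250
  {C}: scan cost=200, card=200
  {A}: scan cost=300, card=300
  {B}: scan cost=20, card=20
  {CD}: card=12500; try (C,hash)→3700, (D,merge)→4250, (C,merge)→4300, (D,hash)→4400, (D,nl_idx)→14300, (D,nl)→50200 …(+1); best=3700 via (C,hash)
  {BD}: card=500; try (D,nl_idx)→680, (B,hash)→700, (D,merge)→2390, (B,merge)→2620, (D,hash)→4040, (D,nl)→5020 …(+1); best=680 via (D,nl_idx)
  {AC}: card=4000; try (C,hash)→3800, (A,merge)→5000, (C,merge)→5100, (A,hash)→5800, (A,nl)→60200, (C,nl)→60300; best=3800 via (C,hash)
  {ACD}: card=250000; try (D,hash)→11800, (A,hash)→21600, (D,merge)→58050, (A,merge)→194200, (D,nl_idx)→285800, (D,nl)→1003800 …(+1); best=11800 via (D,hash)
  {BCD}: card=25000; try (C,hash)→4380, (C,merge)→7480, (B,hash)→16400, (C,nl)→100680, (B,merge)→191320, (B,nl)→253700; best=4380 via (C,hash)
  {ABCD}: card=500000; try (A,hash)→34780, (B,hash)→262000, (A,merge)→407380, (B,merge)→4761920, (B,nl)→5011800, (A,nl)→7504380; best=34780 via (A,hash)

cost=34780; order=B,D,C,A; methods=nl_idx,hash,hash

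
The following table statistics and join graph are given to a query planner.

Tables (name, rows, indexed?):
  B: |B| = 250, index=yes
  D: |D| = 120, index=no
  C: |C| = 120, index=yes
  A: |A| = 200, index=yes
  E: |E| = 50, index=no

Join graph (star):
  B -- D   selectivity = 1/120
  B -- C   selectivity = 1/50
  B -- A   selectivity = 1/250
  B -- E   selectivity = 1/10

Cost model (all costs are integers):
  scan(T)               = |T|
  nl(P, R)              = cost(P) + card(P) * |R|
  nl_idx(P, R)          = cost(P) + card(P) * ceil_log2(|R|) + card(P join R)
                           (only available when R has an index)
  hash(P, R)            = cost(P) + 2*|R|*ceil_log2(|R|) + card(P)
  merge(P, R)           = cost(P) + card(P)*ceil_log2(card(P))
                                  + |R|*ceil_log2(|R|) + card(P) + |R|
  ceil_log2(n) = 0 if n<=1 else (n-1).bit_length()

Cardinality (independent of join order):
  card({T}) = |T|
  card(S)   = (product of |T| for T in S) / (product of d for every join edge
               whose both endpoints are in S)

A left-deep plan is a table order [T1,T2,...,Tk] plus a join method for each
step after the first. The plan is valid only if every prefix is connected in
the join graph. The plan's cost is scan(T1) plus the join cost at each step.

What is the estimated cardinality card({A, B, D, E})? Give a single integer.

1000

Tables in S: A(200), B(250), D(120), E(50)
Edges inside S: B-D(d=120), B-A(d=250), B-E(d=10)
numerator = 200 * 250 * 120 * 50 = 300000000
denominator = 120 * 250 * 10 = 300000
card(S) = 300000000 / 300000 = 1000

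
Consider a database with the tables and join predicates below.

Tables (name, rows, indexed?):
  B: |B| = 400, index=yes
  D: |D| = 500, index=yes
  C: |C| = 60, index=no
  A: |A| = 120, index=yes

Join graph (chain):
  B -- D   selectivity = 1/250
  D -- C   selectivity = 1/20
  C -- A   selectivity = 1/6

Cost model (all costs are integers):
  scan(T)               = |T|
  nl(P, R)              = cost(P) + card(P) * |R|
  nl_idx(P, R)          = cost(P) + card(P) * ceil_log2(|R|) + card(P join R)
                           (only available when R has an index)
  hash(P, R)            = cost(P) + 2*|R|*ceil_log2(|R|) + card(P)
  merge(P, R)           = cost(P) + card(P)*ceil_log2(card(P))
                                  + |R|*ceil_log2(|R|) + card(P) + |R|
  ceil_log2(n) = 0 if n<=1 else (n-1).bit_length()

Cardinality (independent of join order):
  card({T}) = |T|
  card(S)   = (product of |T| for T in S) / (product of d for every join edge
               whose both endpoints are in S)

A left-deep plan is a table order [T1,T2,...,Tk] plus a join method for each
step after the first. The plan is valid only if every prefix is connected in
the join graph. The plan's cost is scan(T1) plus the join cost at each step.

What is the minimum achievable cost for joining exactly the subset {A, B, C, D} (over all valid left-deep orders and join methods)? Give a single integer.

Selinger DP over subsets of {A,B,C,D}:
  {B}: scan cost=400, card=400
  {D}: scan cost=500, card=500
  {C}: scan cost=60, card=60
  {A}: scan cost=120, card=120
  {BD}: card=800; try (D,nl_idx)→4800, (B,nl_idx)→5800, (B,hash)→8200, (D,merge)→9400, (B,merge)→9500, (D,hash)→9800 …(+2); best=4800 via (D,nl_idx)
  {CD}: card=1500; try (C,hash)→1720, (D,nl_idx)→2100, (D,merge)→5480, (C,merge)→5920, (D,hash)→9120, (D,nl)→30060 …(+1); best=1720 via (C,hash)
  {AC}: card=1200; try (C,hash)→960, (A,merge)→1440, (C,merge)→1500, (A,nl_idx)→1680, (A,hash)→1800, (A,nl)→7260 …(+1); best=960 via (C,hash)
  {BCD}: card=2400; try (C,hash)→6320, (B,hash)→10420, (C,merge)→14020, (B,nl_idx)→17620, (B,merge)→23720, (C,nl)→52800 …(+1); best=6320 via (C,hash)
  {ACD}: card=30000; try (A,hash)→4900, (D,hash)→11160, (D,merge)→20360, (A,merge)→20680, (D,nl_idx)→41760, (A,nl_idx)→42220 …(+2); best=4900 via (A,hash)
  {ABCD}: card=48000; try (A,hash)→10400, (A,merge)→38480, (B,hash)→42100, (A,nl_idx)→71120, (A,nl)→294320, (B,nl_idx)→322900 …(+2); best=10400 via (A,hash)

10400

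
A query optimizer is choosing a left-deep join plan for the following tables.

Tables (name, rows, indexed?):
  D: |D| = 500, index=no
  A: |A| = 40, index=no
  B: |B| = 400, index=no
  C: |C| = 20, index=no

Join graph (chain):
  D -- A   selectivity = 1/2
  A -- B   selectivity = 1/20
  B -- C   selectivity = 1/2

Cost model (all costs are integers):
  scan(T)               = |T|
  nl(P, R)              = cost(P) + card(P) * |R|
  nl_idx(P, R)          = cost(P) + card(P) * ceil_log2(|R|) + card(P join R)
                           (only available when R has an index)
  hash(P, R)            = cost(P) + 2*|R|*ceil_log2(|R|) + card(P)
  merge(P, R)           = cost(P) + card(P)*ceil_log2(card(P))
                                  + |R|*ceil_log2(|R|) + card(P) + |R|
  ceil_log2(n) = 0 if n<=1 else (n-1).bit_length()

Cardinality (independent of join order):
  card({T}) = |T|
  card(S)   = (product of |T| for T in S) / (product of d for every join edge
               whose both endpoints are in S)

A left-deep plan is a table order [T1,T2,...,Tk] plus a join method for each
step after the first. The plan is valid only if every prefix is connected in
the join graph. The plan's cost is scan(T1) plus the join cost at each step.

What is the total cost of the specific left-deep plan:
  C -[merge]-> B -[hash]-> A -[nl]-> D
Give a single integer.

step 1: scan C: cost=20, card=20
step 2: join B via merge
    card(P join B) = 20*400/(2) = 4000
    cost = 20 + 20*5 + 400*9 + 20 + 400 = 4140
step 3: join A via hash
    card(P join A) = 4000*40/(20) = 8000
    cost = 4140 + 2*40*6 + 4000 = 8620
step 4: join D via nl
    card(P join D) = 8000*500/(2) = 2000000
    cost = 8620 + 8000*500 = 4008620

4008620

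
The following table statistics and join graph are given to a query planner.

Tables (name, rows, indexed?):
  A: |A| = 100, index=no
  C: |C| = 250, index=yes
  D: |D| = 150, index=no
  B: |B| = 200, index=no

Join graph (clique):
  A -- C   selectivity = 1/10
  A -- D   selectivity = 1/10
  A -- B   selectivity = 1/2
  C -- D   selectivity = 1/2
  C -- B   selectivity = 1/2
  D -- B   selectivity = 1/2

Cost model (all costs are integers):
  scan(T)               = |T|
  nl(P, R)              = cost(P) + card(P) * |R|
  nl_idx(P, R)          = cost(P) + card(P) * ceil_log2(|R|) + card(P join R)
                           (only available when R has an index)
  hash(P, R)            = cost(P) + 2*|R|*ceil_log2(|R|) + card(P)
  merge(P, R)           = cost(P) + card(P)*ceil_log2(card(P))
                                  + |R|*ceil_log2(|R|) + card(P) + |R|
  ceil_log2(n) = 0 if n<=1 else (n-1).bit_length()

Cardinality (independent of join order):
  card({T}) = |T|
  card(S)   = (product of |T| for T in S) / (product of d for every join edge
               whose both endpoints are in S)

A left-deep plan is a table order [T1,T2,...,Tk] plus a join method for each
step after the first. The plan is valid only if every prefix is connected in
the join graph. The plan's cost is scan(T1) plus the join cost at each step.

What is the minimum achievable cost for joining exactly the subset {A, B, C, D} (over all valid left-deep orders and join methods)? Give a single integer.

Selinger DP over subsets of {A,B,C,D}:
  {A}: scan cost=100, card=100
  {C}: scan cost=250, card=250
  {D}: scan cost=150, card=150
  {B}: scan cost=200, card=200
  {AC}: card=2500; try (A,hash)→1900, (C,merge)→3150, (A,merge)→3300, (C,nl_idx)→3400, (C,hash)→4200, (C,nl)→25100 …(+1); best=1900 via (A,hash)
  {AD}: card=1500; try (A,hash)→1700, (D,merge)→2250, (A,merge)→2300, (D,hash)→2600, (D,nl)→15100, (A,nl)→15150; best=1700 via (A,hash)
  {AB}: card=10000; try (A,hash)→1800, (B,merge)→2700, (A,merge)→2800, (B,hash)→3400, (B,nl)→20100, (A,nl)→20200; best=1800 via (A,hash)
  {CD}: card=18750; try (D,hash)→2900, (C,merge)→3750, (D,merge)→3850, (C,hash)→4300, (C,nl_idx)→20100, (C,nl)→37650 …(+1); best=2900 via (D,hash)
  {BC}: card=25000; try (B,hash)→3700, (C,merge)→4250, (B,merge)→4300, (C,hash)→4400, (C,nl_idx)→26800, (C,nl)→50200 …(+1); best=3700 via (B,hash)
  {BD}: card=15000; try (D,hash)→2800, (B,merge)→3300, (D,merge)→3350, (B,hash)→3500, (B,nl)→30150, (D,nl)→30200; best=2800 via (D,hash)
  {ACD}: card=18750; try (D,hash)→6800, (C,hash)→7200, (C,merge)→21950, (A,hash)→23050, (C,nl_idx)→32450, (D,merge)→35750 …(+4); best=6800 via (D,hash)
  {ABC}: card=125000; try (B,hash)→7600, (C,hash)→15800, (A,hash)→30100, (B,merge)→36200, (C,merge)→154050, (C,nl_idx)→206800 …(+4); best=7600 via (B,hash)
  {ABD}: card=75000; try (B,hash)→6400, (D,hash)→14200, (A,hash)→19200, (B,merge)→21500, (D,merge)→153150, (A,merge)→228600 …(+3); best=6400 via (B,hash)
  {BCD}: card=937500; try (C,hash)→21800, (B,hash)→24850, (D,hash)→31100, (C,merge)→230050, (B,merge)→304700, (D,merge)→405050 …(+4); best=21800 via (C,hash)
  {ABCD}: card=468750; try (B,hash)→28750, (C,hash)→85400, (D,hash)→135000, (B,merge)→308600, (A,hash)→960700, (C,nl_idx)→1075150 …(+7); best=28750 via (B,hash)

28750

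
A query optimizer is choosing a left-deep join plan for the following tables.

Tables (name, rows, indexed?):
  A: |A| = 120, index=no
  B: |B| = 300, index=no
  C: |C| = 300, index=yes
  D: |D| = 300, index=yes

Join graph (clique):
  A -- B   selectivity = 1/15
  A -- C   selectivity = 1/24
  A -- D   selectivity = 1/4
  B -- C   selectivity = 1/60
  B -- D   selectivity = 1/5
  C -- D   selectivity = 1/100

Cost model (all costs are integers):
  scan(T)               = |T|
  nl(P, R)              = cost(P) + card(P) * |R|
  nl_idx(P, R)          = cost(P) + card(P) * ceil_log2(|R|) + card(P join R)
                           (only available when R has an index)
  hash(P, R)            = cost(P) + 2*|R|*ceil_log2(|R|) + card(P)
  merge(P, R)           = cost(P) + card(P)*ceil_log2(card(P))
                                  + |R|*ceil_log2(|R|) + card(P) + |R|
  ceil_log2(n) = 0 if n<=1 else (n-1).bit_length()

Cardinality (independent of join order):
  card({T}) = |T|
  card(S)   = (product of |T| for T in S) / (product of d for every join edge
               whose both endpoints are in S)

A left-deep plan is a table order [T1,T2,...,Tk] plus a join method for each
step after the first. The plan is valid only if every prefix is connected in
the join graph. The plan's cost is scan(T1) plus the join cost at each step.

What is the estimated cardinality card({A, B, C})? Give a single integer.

500

Tables in S: A(120), B(300), C(300)
Edges inside S: A-B(d=15), A-C(d=24), B-C(d=60)
numerator = 120 * 300 * 300 = 10800000
denominator = 15 * 24 * 60 = 21600
card(S) = 10800000 / 21600 = 500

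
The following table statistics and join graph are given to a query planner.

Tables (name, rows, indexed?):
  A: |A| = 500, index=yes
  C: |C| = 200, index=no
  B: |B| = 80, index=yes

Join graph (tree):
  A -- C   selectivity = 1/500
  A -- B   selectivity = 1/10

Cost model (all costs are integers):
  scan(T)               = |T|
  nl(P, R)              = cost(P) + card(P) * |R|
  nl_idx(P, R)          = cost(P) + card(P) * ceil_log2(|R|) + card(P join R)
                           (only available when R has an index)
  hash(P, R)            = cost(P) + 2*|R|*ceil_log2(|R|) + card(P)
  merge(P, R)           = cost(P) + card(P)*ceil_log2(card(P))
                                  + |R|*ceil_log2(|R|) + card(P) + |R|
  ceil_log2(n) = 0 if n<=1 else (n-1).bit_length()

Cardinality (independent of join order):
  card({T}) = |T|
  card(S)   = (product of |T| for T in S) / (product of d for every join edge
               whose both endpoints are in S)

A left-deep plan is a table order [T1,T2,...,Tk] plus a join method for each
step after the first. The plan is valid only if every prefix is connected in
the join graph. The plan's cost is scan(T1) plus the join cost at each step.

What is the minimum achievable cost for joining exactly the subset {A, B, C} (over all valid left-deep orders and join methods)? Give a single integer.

3520

Selinger DP over subsets of {A,B,C}:
  {A}: scan cost=500, card=500
  {C}: scan cost=200, card=200
  {B}: scan cost=80, card=80
  {AC}: card=200; try (A,nl_idx)→2200, (C,hash)→4200, (A,merge)→7000, (C,merge)→7300, (A,hash)→9400, (A,nl)→100200 …(+1); best=2200 via (A,nl_idx)
  {AB}: card=4000; try (B,hash)→2120, (A,nl_idx)→4800, (A,merge)→5720, (B,merge)→6140, (B,nl_idx)→8000, (A,hash)→9160 …(+2); best=2120 via (B,hash)
  {ABC}: card=1600; try (B,hash)→3520, (B,merge)→4640, (B,nl_idx)→5200, (C,hash)→9320, (B,nl)→18200, (C,merge)→55920 …(+1); best=3520 via (B,hash)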